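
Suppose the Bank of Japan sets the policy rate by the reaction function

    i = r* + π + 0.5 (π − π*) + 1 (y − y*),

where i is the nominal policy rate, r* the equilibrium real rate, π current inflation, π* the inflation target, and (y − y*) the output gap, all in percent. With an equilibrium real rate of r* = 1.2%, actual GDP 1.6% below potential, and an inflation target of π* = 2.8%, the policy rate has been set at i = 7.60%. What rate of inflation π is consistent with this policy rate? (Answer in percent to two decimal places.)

Output 1.6% below potential → (y − y*) = -1.6.
Collecting π: i = r* + (1 + 0.5) π − 0.5 π* + 1 (y − y*)
1.5 π = 7.60 − 1.2 + 0.5 × 2.8 − 1 × (-1.6) = 9.4
π = 9.4 / 1.5 = 6.27

6.27%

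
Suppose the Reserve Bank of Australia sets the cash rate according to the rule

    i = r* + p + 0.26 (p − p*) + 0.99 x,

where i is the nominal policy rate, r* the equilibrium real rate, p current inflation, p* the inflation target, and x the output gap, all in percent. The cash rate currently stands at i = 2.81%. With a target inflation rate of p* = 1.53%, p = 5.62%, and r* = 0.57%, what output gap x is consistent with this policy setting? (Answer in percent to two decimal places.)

-4.49%

0.99 x = 2.81 − 0.57 − 5.62 − 0.26 × (5.62 − 1.53) = -4.4434
x = -4.4434 / 0.99 = -4.49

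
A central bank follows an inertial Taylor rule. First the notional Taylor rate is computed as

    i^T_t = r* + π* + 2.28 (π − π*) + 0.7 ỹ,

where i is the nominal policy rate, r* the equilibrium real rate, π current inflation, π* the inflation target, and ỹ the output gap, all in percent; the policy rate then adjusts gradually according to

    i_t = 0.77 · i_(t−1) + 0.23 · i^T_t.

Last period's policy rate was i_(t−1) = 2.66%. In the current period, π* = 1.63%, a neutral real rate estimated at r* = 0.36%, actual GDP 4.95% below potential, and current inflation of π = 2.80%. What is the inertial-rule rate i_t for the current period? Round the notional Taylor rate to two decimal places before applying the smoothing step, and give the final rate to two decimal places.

2.32%

Output 4.95% below potential → ỹ = -4.95.
i^T_t = 0.36 + 1.63 + 2.28 × (2.80 − 1.63) + 0.7 × (-4.95)
   = 0.36 + 1.63 + 2.6676 − 3.465 = 1.19
i_t = 0.77 × 2.66 + 0.23 × 1.19 = 2.0482 + 0.2737 = 2.32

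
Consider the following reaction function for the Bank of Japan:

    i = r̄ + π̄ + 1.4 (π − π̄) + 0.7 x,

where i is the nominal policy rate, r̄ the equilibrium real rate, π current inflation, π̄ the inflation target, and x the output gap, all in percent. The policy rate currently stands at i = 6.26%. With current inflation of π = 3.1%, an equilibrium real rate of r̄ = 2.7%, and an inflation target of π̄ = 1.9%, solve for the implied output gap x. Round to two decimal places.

-0.03%

0.7 x = 6.26 − 2.7 − 1.9 − 1.4 × (3.1 − 1.9) = -0.02
x = -0.02 / 0.7 = -0.03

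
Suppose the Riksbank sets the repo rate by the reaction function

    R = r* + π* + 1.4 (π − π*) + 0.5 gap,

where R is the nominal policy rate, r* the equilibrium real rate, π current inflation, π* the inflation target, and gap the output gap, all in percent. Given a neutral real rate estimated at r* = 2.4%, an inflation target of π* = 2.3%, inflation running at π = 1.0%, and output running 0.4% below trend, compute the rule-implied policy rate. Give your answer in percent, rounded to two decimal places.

Output 0.4% below potential → gap = -0.4.
R = 2.4 + 2.3 + 1.4 × (1.0 − 2.3) + 0.5 × (-0.4)
   = 2.4 + 2.3 − 1.82 − 0.2 = 2.68

2.68%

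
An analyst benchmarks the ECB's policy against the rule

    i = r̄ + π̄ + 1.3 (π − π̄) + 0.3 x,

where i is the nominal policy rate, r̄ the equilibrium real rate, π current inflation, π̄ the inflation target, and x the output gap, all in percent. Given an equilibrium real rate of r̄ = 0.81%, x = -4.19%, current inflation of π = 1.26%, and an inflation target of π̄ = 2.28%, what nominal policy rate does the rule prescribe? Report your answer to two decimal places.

0.51%

i = 0.81 + 2.28 + 1.3 × (1.26 − 2.28) + 0.3 × (-4.19)
   = 0.81 + 2.28 − 1.326 − 1.257 = 0.51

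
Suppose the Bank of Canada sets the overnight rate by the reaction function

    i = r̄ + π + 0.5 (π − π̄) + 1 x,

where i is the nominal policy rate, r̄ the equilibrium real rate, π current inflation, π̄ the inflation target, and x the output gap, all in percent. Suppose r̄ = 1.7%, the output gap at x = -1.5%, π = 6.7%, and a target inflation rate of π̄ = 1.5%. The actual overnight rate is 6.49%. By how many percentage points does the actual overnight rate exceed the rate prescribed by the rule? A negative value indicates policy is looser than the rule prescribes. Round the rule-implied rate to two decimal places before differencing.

-3.01 pp

i = 1.7 + 6.7 + 0.5 × (6.7 − 1.5) + 1 × (-1.5)
   = 1.7 + 6.7 + 2.6 − 1.5 = 9.50
Deviation = 6.49 − 9.50 = -3.01 pp.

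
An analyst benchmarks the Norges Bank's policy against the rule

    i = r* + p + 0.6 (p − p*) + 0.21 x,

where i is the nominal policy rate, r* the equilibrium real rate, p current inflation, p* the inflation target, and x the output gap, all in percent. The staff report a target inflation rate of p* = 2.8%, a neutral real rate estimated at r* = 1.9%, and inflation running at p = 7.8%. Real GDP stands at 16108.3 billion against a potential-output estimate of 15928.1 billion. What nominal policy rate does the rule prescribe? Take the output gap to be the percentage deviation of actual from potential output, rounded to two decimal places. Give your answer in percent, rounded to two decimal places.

12.94%

Output gap = 100 × (16108.3 − 15928.1) / 15928.1 = 1.13%.
i = 1.90 + 7.80 + 0.6 × (7.80 − 2.80) + 0.21 × 1.13
   = 1.90 + 7.8 + 3 + 0.2373 = 12.94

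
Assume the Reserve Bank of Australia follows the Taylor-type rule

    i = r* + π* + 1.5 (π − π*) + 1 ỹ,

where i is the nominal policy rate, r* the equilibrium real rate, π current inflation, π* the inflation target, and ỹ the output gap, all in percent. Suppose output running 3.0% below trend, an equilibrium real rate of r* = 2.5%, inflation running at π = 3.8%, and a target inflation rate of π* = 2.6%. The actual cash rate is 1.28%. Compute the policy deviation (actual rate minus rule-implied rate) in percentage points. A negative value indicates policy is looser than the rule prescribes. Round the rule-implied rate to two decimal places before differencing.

Output 3.0% below potential → ỹ = -3.0.
i = 2.5 + 2.6 + 1.5 × (3.8 − 2.6) + 1 × (-3.0)
   = 2.5 + 2.6 + 1.8 − 3 = 3.90
Deviation = 1.28 − 3.90 = -2.62 pp.

-2.62 pp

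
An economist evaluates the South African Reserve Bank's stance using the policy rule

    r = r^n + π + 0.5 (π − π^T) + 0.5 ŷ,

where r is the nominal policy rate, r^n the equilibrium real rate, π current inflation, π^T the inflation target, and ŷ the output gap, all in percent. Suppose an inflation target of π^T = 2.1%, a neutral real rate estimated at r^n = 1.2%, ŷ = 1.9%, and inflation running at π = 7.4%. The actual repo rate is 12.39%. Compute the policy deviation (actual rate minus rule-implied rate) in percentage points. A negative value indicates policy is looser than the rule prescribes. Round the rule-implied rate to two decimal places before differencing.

r = 1.2 + 7.4 + 0.5 × (7.4 − 2.1) + 0.5 × 1.9
   = 1.2 + 7.4 + 2.65 + 0.95 = 12.20
Deviation = 12.39 − 12.20 = 0.19 pp.

0.19 pp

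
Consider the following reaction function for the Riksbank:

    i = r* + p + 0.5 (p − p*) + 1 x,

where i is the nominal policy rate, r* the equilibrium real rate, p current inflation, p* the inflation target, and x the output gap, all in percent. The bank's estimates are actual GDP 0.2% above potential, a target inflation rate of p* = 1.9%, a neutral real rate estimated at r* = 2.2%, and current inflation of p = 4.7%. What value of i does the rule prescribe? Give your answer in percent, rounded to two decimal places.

Output 0.2% above potential → x = 0.2.
i = 2.2 + 4.7 + 0.5 × (4.7 − 1.9) + 1 × 0.2
   = 2.2 + 4.7 + 1.4 + 0.2 = 8.50

8.50%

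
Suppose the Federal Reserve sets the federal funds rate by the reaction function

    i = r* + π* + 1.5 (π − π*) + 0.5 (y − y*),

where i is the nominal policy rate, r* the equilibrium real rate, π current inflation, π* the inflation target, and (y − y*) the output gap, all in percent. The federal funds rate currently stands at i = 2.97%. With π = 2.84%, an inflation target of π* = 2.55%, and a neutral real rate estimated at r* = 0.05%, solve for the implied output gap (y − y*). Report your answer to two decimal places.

-0.13%

0.5 (y − y*) = 2.97 − 0.05 − 2.55 − 1.5 × (2.84 − 2.55) = -0.065
(y − y*) = -0.065 / 0.5 = -0.13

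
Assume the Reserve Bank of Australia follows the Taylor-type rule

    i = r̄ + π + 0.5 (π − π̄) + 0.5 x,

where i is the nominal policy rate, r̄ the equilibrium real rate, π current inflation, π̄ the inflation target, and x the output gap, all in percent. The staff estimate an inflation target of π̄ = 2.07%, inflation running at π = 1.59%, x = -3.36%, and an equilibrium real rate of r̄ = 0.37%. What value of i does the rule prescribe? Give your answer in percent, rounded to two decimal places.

0.04%

i = 0.37 + 1.59 + 0.5 × (1.59 − 2.07) + 0.5 × (-3.36)
   = 0.37 + 1.59 − 0.24 − 1.68 = 0.04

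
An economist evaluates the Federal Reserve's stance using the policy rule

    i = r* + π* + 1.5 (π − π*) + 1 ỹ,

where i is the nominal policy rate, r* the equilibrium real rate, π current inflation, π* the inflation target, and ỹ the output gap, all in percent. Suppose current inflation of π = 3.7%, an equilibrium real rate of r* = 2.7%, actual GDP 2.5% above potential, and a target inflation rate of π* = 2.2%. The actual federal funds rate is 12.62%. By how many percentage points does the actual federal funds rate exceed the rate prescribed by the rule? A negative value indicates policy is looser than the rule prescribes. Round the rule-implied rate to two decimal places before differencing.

Output 2.5% above potential → ỹ = 2.5.
i = 2.7 + 2.2 + 1.5 × (3.7 − 2.2) + 1 × 2.5
   = 2.7 + 2.2 + 2.25 + 2.5 = 9.65
Deviation = 12.62 − 9.65 = 2.97 pp.

2.97 pp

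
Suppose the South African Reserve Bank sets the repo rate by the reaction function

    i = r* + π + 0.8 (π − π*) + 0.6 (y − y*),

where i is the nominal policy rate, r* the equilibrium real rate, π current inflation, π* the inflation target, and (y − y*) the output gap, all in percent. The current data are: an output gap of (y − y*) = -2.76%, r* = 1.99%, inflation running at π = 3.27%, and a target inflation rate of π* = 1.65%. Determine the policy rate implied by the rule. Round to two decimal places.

i = 1.99 + 3.27 + 0.8 × (3.27 − 1.65) + 0.6 × (-2.76)
   = 1.99 + 3.27 + 1.296 − 1.656 = 4.90

4.90%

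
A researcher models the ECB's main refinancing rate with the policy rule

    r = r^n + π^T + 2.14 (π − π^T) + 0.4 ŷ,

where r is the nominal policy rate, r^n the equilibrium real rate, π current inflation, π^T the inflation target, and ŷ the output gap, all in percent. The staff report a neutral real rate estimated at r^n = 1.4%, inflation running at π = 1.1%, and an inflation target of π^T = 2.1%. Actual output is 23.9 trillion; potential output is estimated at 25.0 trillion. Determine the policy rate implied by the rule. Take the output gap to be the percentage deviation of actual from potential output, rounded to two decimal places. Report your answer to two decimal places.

Output gap = 100 × (23.9 − 25.0) / 25.0 = -4.40%.
r = 1.40 + 2.10 + 2.14 × (1.10 − 2.10) + 0.4 × (-4.40)
   = 1.40 + 2.1 − 2.14 − 1.76 = -0.40

-0.40%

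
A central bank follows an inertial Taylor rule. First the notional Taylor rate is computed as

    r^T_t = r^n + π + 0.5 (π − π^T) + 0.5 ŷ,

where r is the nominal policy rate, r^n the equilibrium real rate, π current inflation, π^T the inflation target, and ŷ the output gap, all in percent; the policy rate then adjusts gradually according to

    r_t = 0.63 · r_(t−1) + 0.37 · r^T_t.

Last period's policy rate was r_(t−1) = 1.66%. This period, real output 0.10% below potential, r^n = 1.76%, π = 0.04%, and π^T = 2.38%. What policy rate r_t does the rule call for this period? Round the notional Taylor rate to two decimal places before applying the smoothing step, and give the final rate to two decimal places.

Output 0.10% below potential → ŷ = -0.10.
r^T_t = 1.76 + 0.04 + 0.5 × (0.04 − 2.38) + 0.5 × (-0.10)
   = 1.76 + 0.04 − 1.17 − 0.05 = 0.58
r_t = 0.63 × 1.66 + 0.37 × 0.58 = 1.0458 + 0.2146 = 1.26

1.26%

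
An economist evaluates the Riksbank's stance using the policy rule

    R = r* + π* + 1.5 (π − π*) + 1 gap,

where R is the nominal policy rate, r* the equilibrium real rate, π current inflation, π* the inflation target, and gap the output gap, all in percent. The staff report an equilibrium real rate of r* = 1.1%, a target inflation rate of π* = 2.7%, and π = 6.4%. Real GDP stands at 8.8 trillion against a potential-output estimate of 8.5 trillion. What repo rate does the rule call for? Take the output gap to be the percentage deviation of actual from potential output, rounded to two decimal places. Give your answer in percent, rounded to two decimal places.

12.88%

Output gap = 100 × (8.8 − 8.5) / 8.5 = 3.53%.
R = 1.10 + 2.70 + 1.5 × (6.40 − 2.70) + 1 × 3.53
   = 1.10 + 2.7 + 5.55 + 3.53 = 12.88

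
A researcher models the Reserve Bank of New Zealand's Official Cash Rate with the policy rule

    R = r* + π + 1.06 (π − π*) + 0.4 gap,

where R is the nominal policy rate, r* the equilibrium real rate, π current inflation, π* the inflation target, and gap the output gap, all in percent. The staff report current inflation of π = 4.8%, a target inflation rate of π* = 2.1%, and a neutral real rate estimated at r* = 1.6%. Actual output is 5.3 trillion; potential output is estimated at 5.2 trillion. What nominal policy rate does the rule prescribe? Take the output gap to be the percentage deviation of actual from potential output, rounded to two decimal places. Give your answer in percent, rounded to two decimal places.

Output gap = 100 × (5.3 − 5.2) / 5.2 = 1.92%.
R = 1.60 + 4.80 + 1.06 × (4.80 − 2.10) + 0.4 × 1.92
   = 1.60 + 4.8 + 2.862 + 0.768 = 10.03

10.03%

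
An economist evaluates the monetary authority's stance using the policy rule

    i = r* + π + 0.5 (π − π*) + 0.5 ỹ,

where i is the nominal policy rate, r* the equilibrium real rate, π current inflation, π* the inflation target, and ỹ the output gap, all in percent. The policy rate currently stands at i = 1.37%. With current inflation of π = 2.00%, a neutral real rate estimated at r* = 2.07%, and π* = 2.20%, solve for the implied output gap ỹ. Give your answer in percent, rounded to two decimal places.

0.5 ỹ = 1.37 − 2.07 − 2.00 − 0.5 × (2.00 − 2.20) = -2.6
ỹ = -2.6 / 0.5 = -5.20

-5.20%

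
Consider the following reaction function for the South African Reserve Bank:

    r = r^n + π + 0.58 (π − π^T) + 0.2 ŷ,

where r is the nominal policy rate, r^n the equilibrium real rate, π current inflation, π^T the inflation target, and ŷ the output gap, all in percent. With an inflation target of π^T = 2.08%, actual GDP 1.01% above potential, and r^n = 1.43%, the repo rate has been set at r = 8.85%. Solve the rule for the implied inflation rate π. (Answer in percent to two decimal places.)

5.33%

Output 1.01% above potential → ŷ = 1.01.
Collecting π: r = r^n + (1 + 0.58) π − 0.58 π^T + 0.2 ŷ
1.58 π = 8.85 − 1.43 + 0.58 × 2.08 − 0.2 × 1.01 = 8.4244
π = 8.4244 / 1.58 = 5.33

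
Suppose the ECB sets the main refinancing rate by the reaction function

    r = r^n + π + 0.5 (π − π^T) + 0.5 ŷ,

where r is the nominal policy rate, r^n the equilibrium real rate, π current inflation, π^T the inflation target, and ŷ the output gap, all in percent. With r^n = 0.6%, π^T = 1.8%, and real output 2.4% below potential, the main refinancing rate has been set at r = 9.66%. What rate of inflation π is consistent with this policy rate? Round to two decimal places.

Output 2.4% below potential → ŷ = -2.4.
Collecting π: r = r^n + (1 + 0.5) π − 0.5 π^T + 0.5 ŷ
1.5 π = 9.66 − 0.6 + 0.5 × 1.8 − 0.5 × (-2.4) = 11.16
π = 11.16 / 1.5 = 7.44

7.44%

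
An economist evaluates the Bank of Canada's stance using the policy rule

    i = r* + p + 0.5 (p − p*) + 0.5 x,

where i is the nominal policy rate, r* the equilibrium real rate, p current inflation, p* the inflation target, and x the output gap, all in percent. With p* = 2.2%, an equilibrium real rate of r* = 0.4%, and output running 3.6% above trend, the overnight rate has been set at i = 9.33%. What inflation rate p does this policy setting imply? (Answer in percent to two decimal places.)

Output 3.6% above potential → x = 3.6.
Collecting p: i = r* + (1 + 0.5) p − 0.5 p* + 0.5 x
1.5 p = 9.33 − 0.4 + 0.5 × 2.2 − 0.5 × 3.6 = 8.23
p = 8.23 / 1.5 = 5.49

5.49%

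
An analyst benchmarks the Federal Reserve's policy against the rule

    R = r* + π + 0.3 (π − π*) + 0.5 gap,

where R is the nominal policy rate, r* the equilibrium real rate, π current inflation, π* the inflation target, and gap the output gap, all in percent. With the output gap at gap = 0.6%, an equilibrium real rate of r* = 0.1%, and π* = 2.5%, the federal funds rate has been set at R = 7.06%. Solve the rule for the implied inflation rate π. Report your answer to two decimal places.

5.70%

Collecting π: R = r* + (1 + 0.3) π − 0.3 π* + 0.5 gap
1.3 π = 7.06 − 0.1 + 0.3 × 2.5 − 0.5 × 0.6 = 7.41
π = 7.41 / 1.3 = 5.70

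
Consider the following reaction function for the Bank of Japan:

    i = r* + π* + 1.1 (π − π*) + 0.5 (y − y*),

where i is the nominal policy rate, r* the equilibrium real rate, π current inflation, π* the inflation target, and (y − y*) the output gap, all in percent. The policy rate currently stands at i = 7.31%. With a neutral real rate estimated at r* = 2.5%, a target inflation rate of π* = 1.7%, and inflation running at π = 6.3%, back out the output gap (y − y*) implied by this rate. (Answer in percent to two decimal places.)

-3.90%

0.5 (y − y*) = 7.31 − 2.5 − 1.7 − 1.1 × (6.3 − 1.7) = -1.95
(y − y*) = -1.95 / 0.5 = -3.90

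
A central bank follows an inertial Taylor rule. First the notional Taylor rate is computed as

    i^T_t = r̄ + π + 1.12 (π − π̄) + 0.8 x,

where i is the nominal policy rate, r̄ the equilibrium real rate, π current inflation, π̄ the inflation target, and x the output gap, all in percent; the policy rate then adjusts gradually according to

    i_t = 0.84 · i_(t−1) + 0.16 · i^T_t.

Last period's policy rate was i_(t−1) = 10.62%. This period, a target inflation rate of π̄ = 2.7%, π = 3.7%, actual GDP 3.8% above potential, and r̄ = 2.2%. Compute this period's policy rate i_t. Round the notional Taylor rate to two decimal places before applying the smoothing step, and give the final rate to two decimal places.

Output 3.8% above potential → x = 3.8.
i^T_t = 2.2 + 3.7 + 1.12 × (3.7 − 2.7) + 0.8 × 3.8
   = 2.2 + 3.7 + 1.12 + 3.04 = 10.06
i_t = 0.84 × 10.62 + 0.16 × 10.06 = 8.9208 + 1.6096 = 10.53

10.53%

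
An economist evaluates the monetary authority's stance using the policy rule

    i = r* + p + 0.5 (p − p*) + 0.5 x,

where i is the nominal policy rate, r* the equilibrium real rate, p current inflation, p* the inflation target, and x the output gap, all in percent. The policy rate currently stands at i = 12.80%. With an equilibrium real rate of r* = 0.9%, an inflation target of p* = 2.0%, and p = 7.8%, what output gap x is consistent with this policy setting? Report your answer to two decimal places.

2.40%

0.5 x = 12.80 − 0.9 − 7.8 − 0.5 × (7.8 − 2.0) = 1.2
x = 1.2 / 0.5 = 2.40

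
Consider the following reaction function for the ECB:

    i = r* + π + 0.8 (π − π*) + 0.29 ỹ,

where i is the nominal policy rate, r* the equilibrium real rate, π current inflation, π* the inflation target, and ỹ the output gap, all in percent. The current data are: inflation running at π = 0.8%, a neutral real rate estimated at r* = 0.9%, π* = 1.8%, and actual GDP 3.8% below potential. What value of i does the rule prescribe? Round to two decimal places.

-0.20%

Output 3.8% below potential → ỹ = -3.8.
i = 0.9 + 0.8 + 0.8 × (0.8 − 1.8) + 0.29 × (-3.8)
   = 0.9 + 0.8 − 0.8 − 1.102 = -0.20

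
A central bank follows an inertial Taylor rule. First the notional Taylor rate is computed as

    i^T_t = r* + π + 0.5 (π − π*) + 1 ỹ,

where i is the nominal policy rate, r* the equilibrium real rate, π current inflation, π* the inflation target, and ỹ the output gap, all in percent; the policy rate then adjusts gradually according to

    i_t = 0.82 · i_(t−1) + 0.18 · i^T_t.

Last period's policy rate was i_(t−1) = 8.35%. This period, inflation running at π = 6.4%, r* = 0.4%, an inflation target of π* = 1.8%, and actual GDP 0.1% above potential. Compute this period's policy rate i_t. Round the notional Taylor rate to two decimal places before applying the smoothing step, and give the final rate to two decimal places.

8.50%

Output 0.1% above potential → ỹ = 0.1.
i^T_t = 0.4 + 6.4 + 0.5 × (6.4 − 1.8) + 1 × 0.1
   = 0.4 + 6.4 + 2.3 + 0.1 = 9.20
i_t = 0.82 × 8.35 + 0.18 × 9.20 = 6.847 + 1.656 = 8.50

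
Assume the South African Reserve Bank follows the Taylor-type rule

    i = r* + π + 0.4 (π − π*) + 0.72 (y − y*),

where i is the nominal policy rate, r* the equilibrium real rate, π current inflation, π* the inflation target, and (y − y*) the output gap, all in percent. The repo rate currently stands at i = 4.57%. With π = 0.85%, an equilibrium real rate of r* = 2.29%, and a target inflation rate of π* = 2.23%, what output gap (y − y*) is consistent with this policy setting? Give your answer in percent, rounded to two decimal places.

0.72 (y − y*) = 4.57 − 2.29 − 0.85 − 0.4 × (0.85 − 2.23) = 1.982
(y − y*) = 1.982 / 0.72 = 2.75

2.75%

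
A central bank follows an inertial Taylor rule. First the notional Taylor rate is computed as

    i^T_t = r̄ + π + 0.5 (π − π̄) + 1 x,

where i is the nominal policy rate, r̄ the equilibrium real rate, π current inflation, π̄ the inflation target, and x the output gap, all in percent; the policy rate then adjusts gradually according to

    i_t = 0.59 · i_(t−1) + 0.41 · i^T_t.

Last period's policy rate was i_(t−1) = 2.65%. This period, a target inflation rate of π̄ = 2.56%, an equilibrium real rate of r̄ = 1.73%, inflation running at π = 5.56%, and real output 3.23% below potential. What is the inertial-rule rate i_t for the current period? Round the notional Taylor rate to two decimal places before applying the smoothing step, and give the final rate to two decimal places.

3.84%

Output 3.23% below potential → x = -3.23.
i^T_t = 1.73 + 5.56 + 0.5 × (5.56 − 2.56) + 1 × (-3.23)
   = 1.73 + 5.56 + 1.5 − 3.23 = 5.56
i_t = 0.59 × 2.65 + 0.41 × 5.56 = 1.5635 + 2.2796 = 3.84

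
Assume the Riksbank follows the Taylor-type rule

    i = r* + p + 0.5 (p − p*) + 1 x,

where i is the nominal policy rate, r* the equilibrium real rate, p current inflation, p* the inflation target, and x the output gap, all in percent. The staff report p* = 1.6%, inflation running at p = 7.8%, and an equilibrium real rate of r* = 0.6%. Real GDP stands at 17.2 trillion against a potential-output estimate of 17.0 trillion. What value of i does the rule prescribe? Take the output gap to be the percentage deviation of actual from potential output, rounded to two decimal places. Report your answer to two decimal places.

Output gap = 100 × (17.2 − 17.0) / 17.0 = 1.18%.
i = 0.60 + 7.80 + 0.5 × (7.80 − 1.60) + 1 × 1.18
   = 0.60 + 7.8 + 3.1 + 1.18 = 12.68

12.68%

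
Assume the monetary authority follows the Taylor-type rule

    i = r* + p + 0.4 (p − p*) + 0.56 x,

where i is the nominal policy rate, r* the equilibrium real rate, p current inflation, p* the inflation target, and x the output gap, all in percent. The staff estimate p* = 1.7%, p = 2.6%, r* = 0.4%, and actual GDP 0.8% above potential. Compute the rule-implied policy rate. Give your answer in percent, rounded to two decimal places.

3.81%

Output 0.8% above potential → x = 0.8.
i = 0.4 + 2.6 + 0.4 × (2.6 − 1.7) + 0.56 × 0.8
   = 0.4 + 2.6 + 0.36 + 0.448 = 3.81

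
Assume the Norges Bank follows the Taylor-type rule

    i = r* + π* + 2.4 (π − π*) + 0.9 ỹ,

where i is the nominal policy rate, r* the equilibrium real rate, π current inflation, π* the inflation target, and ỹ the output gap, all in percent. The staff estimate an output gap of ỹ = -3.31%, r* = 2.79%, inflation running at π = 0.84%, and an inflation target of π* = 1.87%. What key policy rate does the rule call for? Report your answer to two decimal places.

-0.79%

i = 2.79 + 1.87 + 2.4 × (0.84 − 1.87) + 0.9 × (-3.31)
   = 2.79 + 1.87 − 2.472 − 2.979 = -0.79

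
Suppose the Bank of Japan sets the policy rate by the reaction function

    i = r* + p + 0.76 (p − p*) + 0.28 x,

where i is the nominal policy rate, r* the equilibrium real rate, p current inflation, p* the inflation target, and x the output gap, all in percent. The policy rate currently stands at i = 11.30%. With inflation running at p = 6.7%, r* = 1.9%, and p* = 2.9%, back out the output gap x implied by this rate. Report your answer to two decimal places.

-0.67%

0.28 x = 11.30 − 1.9 − 6.7 − 0.76 × (6.7 − 2.9) = -0.188
x = -0.188 / 0.28 = -0.67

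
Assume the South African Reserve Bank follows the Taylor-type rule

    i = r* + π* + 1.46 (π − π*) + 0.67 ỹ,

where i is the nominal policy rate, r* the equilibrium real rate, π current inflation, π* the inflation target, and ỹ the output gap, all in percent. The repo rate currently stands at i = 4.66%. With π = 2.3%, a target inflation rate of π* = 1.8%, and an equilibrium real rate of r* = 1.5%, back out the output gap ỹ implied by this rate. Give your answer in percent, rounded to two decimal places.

0.67 ỹ = 4.66 − 1.5 − 1.8 − 1.46 × (2.3 − 1.8) = 0.63
ỹ = 0.63 / 0.67 = 0.94

0.94%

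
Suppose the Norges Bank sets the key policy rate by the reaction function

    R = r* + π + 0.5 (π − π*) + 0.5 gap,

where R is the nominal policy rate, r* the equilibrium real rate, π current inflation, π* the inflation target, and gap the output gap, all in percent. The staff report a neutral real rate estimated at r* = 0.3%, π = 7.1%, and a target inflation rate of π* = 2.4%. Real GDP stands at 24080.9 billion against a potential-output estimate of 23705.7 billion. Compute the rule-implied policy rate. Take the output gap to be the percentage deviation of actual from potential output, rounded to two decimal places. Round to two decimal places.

10.54%

Output gap = 100 × (24080.9 − 23705.7) / 23705.7 = 1.58%.
R = 0.30 + 7.10 + 0.5 × (7.10 − 2.40) + 0.5 × 1.58
   = 0.30 + 7.1 + 2.35 + 0.79 = 10.54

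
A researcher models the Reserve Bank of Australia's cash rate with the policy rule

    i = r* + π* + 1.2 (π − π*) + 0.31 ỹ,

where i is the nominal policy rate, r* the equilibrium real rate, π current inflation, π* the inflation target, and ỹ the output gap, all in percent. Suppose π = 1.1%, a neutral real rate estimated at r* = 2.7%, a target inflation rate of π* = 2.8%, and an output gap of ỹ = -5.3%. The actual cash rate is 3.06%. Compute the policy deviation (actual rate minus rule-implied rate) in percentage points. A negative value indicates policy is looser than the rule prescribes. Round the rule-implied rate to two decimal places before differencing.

1.24 pp

i = 2.7 + 2.8 + 1.2 × (1.1 − 2.8) + 0.31 × (-5.3)
   = 2.7 + 2.8 − 2.04 − 1.643 = 1.82
Deviation = 3.06 − 1.82 = 1.24 pp.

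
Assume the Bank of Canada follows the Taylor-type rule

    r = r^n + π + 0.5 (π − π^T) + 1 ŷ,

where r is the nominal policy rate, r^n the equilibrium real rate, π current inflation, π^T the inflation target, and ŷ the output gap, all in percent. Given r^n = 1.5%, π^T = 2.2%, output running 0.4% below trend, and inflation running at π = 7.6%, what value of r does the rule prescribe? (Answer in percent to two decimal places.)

Output 0.4% below potential → ŷ = -0.4.
r = 1.5 + 7.6 + 0.5 × (7.6 − 2.2) + 1 × (-0.4)
   = 1.5 + 7.6 + 2.7 − 0.4 = 11.40

11.40%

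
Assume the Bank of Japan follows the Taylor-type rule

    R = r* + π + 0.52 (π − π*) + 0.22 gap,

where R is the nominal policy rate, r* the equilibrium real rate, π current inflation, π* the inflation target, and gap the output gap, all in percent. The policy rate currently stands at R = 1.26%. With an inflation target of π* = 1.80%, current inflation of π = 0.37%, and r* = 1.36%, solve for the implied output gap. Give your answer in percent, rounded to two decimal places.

0.22 gap = 1.26 − 1.36 − 0.37 − 0.52 × (0.37 − 1.80) = 0.2736
gap = 0.2736 / 0.22 = 1.24

1.24%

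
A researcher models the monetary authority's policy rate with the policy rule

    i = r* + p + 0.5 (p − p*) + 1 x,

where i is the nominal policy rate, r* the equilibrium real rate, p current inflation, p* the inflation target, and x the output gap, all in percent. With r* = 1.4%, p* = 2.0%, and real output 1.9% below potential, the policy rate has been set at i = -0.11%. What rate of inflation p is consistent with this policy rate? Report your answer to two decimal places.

Output 1.9% below potential → x = -1.9.
Collecting p: i = r* + (1 + 0.5) p − 0.5 p* + 1 x
1.5 p = -0.11 − 1.4 + 0.5 × 2.0 − 1 × (-1.9) = 1.39
p = 1.39 / 1.5 = 0.93

0.93%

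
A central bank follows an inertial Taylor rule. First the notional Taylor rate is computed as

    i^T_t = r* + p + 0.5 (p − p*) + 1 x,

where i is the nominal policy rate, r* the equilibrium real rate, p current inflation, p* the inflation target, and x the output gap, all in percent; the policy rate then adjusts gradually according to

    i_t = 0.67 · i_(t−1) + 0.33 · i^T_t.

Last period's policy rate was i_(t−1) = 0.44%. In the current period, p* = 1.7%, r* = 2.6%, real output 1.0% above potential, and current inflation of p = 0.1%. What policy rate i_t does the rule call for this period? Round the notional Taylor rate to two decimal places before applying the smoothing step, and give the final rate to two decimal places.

Output 1.0% above potential → x = 1.0.
i^T_t = 2.6 + 0.1 + 0.5 × (0.1 − 1.7) + 1 × 1.0
   = 2.6 + 0.1 − 0.8 + 1 = 2.90
i_t = 0.67 × 0.44 + 0.33 × 2.90 = 0.2948 + 0.957 = 1.25

1.25%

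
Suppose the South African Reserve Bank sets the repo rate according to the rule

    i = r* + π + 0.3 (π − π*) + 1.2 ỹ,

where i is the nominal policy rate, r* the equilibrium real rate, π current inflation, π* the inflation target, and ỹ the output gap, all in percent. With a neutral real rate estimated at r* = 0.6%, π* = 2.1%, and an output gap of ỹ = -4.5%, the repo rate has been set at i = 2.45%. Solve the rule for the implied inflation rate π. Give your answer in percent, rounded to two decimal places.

Collecting π: i = r* + (1 + 0.3) π − 0.3 π* + 1.2 ỹ
1.3 π = 2.45 − 0.6 + 0.3 × 2.1 − 1.2 × (-4.5) = 7.88
π = 7.88 / 1.3 = 6.06

6.06%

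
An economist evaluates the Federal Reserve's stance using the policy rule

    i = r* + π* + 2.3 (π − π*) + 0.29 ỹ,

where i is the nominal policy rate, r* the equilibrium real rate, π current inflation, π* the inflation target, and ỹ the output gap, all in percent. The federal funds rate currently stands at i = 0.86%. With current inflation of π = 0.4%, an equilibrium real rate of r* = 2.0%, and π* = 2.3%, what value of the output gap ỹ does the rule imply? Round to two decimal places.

0.29 ỹ = 0.86 − 2.0 − 2.3 − 2.3 × (0.4 − 2.3) = 0.93
ỹ = 0.93 / 0.29 = 3.21

3.21%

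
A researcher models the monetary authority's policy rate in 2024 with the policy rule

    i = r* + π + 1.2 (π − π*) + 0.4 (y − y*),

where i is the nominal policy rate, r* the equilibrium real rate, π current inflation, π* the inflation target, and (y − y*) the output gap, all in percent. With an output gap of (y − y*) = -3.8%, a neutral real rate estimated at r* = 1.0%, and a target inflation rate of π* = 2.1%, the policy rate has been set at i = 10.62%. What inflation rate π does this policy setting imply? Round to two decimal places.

6.21%

Collecting π: i = r* + (1 + 1.2) π − 1.2 π* + 0.4 (y − y*)
2.2 π = 10.62 − 1.0 + 1.2 × 2.1 − 0.4 × (-3.8) = 13.66
π = 13.66 / 2.2 = 6.21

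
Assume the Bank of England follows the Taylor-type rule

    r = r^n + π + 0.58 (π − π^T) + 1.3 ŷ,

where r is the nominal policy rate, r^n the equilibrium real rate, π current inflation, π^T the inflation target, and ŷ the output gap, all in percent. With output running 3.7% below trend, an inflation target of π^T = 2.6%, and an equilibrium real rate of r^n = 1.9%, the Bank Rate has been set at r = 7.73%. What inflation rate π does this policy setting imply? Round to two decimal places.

Output 3.7% below potential → ŷ = -3.7.
Collecting π: r = r^n + (1 + 0.58) π − 0.58 π^T + 1.3 ŷ
1.58 π = 7.73 − 1.9 + 0.58 × 2.6 − 1.3 × (-3.7) = 12.148
π = 12.148 / 1.58 = 7.69

7.69%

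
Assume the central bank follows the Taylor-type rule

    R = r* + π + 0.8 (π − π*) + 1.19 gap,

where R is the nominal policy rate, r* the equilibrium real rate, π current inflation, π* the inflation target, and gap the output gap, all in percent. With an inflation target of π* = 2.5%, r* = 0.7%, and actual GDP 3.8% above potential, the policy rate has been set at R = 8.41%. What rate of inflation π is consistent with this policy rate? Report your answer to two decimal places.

2.88%

Output 3.8% above potential → gap = 3.8.
Collecting π: R = r* + (1 + 0.8) π − 0.8 π* + 1.19 gap
1.8 π = 8.41 − 0.7 + 0.8 × 2.5 − 1.19 × 3.8 = 5.188
π = 5.188 / 1.8 = 2.88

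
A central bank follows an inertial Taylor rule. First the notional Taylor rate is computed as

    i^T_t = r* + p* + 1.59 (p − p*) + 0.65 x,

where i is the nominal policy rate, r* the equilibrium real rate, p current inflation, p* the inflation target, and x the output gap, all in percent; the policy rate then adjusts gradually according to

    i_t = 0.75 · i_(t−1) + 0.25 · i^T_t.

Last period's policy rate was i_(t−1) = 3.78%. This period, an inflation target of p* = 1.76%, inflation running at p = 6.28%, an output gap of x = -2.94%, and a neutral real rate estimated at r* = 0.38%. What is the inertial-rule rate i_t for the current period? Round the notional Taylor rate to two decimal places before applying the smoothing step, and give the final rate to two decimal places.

i^T_t = 0.38 + 1.76 + 1.59 × (6.28 − 1.76) + 0.65 × (-2.94)
   = 0.38 + 1.76 + 7.1868 − 1.911 = 7.42
i_t = 0.75 × 3.78 + 0.25 × 7.42 = 2.835 + 1.855 = 4.69

4.69%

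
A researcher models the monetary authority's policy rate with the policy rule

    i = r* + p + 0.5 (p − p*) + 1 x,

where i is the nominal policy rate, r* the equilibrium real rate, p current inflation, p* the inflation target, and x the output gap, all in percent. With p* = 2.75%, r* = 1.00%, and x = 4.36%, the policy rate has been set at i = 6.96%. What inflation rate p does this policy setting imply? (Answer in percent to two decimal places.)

Collecting p: i = r* + (1 + 0.5) p − 0.5 p* + 1 x
1.5 p = 6.96 − 1.00 + 0.5 × 2.75 − 1 × 4.36 = 2.975
p = 2.975 / 1.5 = 1.98

1.98%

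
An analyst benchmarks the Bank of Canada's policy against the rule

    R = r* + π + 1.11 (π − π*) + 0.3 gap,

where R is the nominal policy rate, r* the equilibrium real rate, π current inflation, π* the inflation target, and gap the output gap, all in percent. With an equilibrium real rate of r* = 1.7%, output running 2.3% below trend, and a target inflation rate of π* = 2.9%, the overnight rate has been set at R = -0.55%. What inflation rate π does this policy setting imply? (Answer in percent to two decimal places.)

Output 2.3% below potential → gap = -2.3.
Collecting π: R = r* + (1 + 1.11) π − 1.11 π* + 0.3 gap
2.11 π = -0.55 − 1.7 + 1.11 × 2.9 − 0.3 × (-2.3) = 1.659
π = 1.659 / 2.11 = 0.79

0.79%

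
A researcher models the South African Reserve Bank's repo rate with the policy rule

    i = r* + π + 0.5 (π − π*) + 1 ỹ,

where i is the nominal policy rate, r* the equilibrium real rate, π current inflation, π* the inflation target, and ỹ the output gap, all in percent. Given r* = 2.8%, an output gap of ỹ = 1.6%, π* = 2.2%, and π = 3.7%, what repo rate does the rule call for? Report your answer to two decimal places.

i = 2.8 + 3.7 + 0.5 × (3.7 − 2.2) + 1 × 1.6
   = 2.8 + 3.7 + 0.75 + 1.6 = 8.85

8.85%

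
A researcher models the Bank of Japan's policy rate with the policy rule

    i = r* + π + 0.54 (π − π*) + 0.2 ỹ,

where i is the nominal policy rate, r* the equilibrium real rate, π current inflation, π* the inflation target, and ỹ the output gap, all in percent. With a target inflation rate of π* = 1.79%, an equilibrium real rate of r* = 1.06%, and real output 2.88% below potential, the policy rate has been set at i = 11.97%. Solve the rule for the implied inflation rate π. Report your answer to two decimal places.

8.09%

Output 2.88% below potential → ỹ = -2.88.
Collecting π: i = r* + (1 + 0.54) π − 0.54 π* + 0.2 ỹ
1.54 π = 11.97 − 1.06 + 0.54 × 1.79 − 0.2 × (-2.88) = 12.4526
π = 12.4526 / 1.54 = 8.09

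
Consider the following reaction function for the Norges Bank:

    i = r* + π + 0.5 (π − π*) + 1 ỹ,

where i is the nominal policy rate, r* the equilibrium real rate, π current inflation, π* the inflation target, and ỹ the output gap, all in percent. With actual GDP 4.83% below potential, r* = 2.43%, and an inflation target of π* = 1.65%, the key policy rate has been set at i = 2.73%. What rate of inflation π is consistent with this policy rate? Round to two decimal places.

Output 4.83% below potential → ỹ = -4.83.
Collecting π: i = r* + (1 + 0.5) π − 0.5 π* + 1 ỹ
1.5 π = 2.73 − 2.43 + 0.5 × 1.65 − 1 × (-4.83) = 5.955
π = 5.955 / 1.5 = 3.97

3.97%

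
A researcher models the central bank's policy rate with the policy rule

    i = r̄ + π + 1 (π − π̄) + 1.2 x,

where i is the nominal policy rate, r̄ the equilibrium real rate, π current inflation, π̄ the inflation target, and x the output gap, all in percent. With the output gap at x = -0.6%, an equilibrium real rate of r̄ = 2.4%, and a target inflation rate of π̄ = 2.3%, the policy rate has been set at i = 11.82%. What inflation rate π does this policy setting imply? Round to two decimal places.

Collecting π: i = r̄ + (1 + 1) π − 1 π̄ + 1.2 x
2 π = 11.82 − 2.4 + 1 × 2.3 − 1.2 × (-0.6) = 12.44
π = 12.44 / 2 = 6.22

6.22%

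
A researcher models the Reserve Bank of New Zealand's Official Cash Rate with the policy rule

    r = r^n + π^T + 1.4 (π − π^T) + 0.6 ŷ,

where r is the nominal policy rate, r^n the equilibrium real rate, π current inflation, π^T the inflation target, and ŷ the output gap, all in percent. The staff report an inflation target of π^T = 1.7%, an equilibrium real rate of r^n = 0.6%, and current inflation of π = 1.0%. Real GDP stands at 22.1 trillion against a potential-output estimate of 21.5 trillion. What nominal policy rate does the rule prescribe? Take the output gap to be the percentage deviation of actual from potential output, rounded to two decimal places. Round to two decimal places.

Output gap = 100 × (22.1 − 21.5) / 21.5 = 2.79%.
r = 0.60 + 1.70 + 1.4 × (1.00 − 1.70) + 0.6 × 2.79
   = 0.60 + 1.7 − 0.98 + 1.674 = 2.99

2.99%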